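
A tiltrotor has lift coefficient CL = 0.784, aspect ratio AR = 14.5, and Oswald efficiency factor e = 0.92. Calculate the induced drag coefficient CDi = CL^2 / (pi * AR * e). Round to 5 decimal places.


Step 1: CL^2 = 0.784^2 = 0.614656
Step 2: pi * AR * e = 3.14159 * 14.5 * 0.92 = 41.908846
Step 3: CDi = 0.614656 / 41.908846 = 0.01467

0.01467


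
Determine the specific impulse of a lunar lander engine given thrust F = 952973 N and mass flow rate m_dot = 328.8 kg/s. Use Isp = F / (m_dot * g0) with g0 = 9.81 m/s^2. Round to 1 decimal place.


Step 1: m_dot * g0 = 328.8 * 9.81 = 3225.53
Step 2: Isp = 952973 / 3225.53 = 295.4 s

295.4


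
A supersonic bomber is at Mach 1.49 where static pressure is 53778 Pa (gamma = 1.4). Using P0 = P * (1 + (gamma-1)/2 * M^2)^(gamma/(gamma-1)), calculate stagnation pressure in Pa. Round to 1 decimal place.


Step 1: (gamma-1)/2 * M^2 = 0.2 * 2.2201 = 0.44402
Step 2: 1 + 0.44402 = 1.44402
Step 3: Exponent gamma/(gamma-1) = 3.5
Step 4: P0 = 53778 * 1.44402^3.5 = 194585.7 Pa

194585.7


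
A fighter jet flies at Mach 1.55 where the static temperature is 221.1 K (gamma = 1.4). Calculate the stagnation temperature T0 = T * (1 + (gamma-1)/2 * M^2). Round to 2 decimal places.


Step 1: (gamma-1)/2 = 0.2
Step 2: M^2 = 2.4025
Step 3: 1 + 0.2 * 2.4025 = 1.4805
Step 4: T0 = 221.1 * 1.4805 = 327.34 K

327.34


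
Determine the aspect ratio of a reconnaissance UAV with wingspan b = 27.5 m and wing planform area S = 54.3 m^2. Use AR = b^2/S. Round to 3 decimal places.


Step 1: b^2 = 27.5^2 = 756.25
Step 2: AR = 756.25 / 54.3 = 13.927

13.927


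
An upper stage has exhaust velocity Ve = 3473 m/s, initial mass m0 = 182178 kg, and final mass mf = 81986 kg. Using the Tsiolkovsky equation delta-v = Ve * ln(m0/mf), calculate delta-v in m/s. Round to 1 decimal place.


Step 1: Mass ratio m0/mf = 182178 / 81986 = 2.222062
Step 2: ln(2.222062) = 0.798436
Step 3: delta-v = 3473 * 0.798436 = 2773.0 m/s

2773.0


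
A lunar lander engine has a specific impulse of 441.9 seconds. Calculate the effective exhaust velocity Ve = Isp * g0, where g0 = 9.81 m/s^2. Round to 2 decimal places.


Step 1: Ve = Isp * g0 = 441.9 * 9.81
Step 2: Ve = 4335.04 m/s

4335.04


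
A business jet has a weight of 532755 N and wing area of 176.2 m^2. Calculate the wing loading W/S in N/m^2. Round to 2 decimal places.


Step 1: Wing loading = W / S = 532755 / 176.2
Step 2: Wing loading = 3023.58 N/m^2

3023.58


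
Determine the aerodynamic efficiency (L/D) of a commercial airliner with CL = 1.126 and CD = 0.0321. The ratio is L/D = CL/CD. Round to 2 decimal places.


Step 1: L/D = CL / CD = 1.126 / 0.0321
Step 2: L/D = 35.08

35.08


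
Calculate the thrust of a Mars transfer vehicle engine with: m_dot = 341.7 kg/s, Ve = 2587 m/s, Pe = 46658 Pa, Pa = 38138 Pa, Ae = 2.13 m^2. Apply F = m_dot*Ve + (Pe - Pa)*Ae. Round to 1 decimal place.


Step 1: Momentum thrust = m_dot * Ve = 341.7 * 2587 = 883977.9 N
Step 2: Pressure thrust = (Pe - Pa) * Ae = (46658 - 38138) * 2.13 = 18147.60 N
Step 3: Total thrust F = 883977.9 + 18147.60 = 902125.5 N

902125.5


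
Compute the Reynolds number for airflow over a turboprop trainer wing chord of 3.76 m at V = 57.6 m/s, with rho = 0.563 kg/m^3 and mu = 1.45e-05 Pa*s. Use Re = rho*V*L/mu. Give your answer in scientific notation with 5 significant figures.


Step 1: Numerator = rho * V * L = 0.563 * 57.6 * 3.76 = 121.932288
Step 2: Re = 121.932288 / 1.45e-05
Step 3: Re = 8.4091e+06

8.4091e+06


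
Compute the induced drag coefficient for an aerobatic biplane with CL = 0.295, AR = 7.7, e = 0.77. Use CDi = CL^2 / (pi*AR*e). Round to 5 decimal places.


Step 1: CL^2 = 0.295^2 = 0.087025
Step 2: pi * AR * e = 3.14159 * 7.7 * 0.77 = 18.626503
Step 3: CDi = 0.087025 / 18.626503 = 0.00467

0.00467


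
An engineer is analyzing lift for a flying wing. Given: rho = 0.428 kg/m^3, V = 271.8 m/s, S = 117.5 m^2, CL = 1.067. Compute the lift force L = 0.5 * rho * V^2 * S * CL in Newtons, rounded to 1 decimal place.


Step 1: Calculate dynamic pressure q = 0.5 * 0.428 * 271.8^2 = 0.5 * 0.428 * 73875.24 = 15809.3014 Pa
Step 2: Multiply by wing area and lift coefficient: L = 15809.3014 * 117.5 * 1.067
Step 3: L = 1857592.9098 * 1.067 = 1982051.6 N

1982051.6


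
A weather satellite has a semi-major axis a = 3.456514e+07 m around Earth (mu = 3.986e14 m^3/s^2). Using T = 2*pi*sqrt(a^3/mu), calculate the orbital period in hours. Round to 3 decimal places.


Step 1: a^3 / mu = 4.129666e+22 / 3.986e14 = 1.036043e+08
Step 2: sqrt(1.036043e+08) = 10178.6184 s
Step 3: T = 2*pi * 10178.6184 = 63954.15 s
Step 4: T in hours = 63954.15 / 3600 = 17.765 hours

17.765


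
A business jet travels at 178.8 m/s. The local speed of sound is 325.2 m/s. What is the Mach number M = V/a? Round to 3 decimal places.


Step 1: M = V / a = 178.8 / 325.2
Step 2: M = 0.550

0.550


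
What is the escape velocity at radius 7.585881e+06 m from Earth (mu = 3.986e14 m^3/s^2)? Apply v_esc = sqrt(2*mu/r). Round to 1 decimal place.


Step 1: 2*mu/r = 2 * 3.986e14 / 7.585881e+06 = 105089969.115
Step 2: v_esc = sqrt(105089969.115) = 10251.3 m/s

10251.3


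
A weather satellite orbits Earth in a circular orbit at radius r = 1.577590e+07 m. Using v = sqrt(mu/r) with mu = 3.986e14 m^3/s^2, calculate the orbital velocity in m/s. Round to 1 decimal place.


Step 1: mu / r = 3.986e14 / 1.577590e+07 = 25266387.3376
Step 2: v = sqrt(25266387.3376) = 5026.6 m/s

5026.6


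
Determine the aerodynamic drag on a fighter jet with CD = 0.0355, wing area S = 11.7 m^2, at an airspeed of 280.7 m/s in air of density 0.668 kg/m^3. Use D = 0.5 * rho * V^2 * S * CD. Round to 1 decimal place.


Step 1: Dynamic pressure q = 0.5 * 0.668 * 280.7^2 = 26316.6917 Pa
Step 2: Drag D = q * S * CD = 26316.6917 * 11.7 * 0.0355
Step 3: D = 10930.6 N

10930.6


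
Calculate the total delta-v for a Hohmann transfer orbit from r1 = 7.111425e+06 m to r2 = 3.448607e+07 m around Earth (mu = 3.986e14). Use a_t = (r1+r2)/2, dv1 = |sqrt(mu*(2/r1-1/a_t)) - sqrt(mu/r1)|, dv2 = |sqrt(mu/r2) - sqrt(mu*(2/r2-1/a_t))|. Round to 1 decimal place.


Step 1: Transfer semi-major axis a_t = (7.111425e+06 + 3.448607e+07) / 2 = 2.079875e+07 m
Step 2: v1 (circular at r1) = sqrt(mu/r1) = 7486.7 m/s
Step 3: v_t1 = sqrt(mu*(2/r1 - 1/a_t)) = 9640.37 m/s
Step 4: dv1 = |9640.37 - 7486.7| = 2153.67 m/s
Step 5: v2 (circular at r2) = 3399.75 m/s, v_t2 = 1987.95 m/s
Step 6: dv2 = |3399.75 - 1987.95| = 1411.79 m/s
Step 7: Total delta-v = 2153.67 + 1411.79 = 3565.5 m/s

3565.5


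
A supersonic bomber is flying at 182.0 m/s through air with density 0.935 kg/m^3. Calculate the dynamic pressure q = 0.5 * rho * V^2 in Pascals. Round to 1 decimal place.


Step 1: V^2 = 182.0^2 = 33124.0
Step 2: q = 0.5 * 0.935 * 33124.0
Step 3: q = 15485.5 Pa

15485.5


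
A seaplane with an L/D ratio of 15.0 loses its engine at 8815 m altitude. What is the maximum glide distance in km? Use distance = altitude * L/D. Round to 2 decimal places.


Step 1: Glide distance = altitude * L/D = 8815 * 15.0 = 132225.0 m
Step 2: Convert to km: 132225.0 / 1000 = 132.23 km

132.23


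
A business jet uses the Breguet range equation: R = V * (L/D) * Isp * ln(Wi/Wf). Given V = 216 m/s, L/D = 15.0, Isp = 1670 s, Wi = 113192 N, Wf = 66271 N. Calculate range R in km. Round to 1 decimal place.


Step 1: Coefficient = V * (L/D) * Isp = 216 * 15.0 * 1670 = 5410800.0 m
Step 2: Wi/Wf = 113192 / 66271 = 1.708017
Step 3: ln(1.708017) = 0.535333
Step 4: R = 5410800.0 * 0.535333 = 2896580.3 m = 2896.6 km

2896.6


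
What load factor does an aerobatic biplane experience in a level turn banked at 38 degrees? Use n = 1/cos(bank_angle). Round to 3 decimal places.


Step 1: Convert 38 degrees to radians = 0.663225
Step 2: cos(38 deg) = 0.788011
Step 3: n = 1 / 0.788011 = 1.269

1.269


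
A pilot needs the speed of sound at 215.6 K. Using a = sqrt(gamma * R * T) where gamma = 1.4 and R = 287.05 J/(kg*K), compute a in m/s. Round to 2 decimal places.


Step 1: gamma * R * T = 1.4 * 287.05 * 215.6 = 86643.172
Step 2: a = sqrt(86643.172) = 294.35 m/s

294.35


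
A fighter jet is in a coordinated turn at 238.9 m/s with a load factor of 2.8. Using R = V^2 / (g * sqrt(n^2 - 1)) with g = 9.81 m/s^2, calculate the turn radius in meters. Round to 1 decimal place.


Step 1: V^2 = 238.9^2 = 57073.21
Step 2: n^2 - 1 = 2.8^2 - 1 = 6.84
Step 3: sqrt(6.84) = 2.615339
Step 4: R = 57073.21 / (9.81 * 2.615339) = 2224.5 m

2224.5


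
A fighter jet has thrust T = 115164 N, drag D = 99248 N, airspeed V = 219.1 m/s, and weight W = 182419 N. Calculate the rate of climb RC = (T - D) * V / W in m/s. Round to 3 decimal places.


Step 1: Excess thrust = T - D = 115164 - 99248 = 15916 N
Step 2: Excess power = 15916 * 219.1 = 3487195.6 W
Step 3: RC = 3487195.6 / 182419 = 19.116 m/s

19.116


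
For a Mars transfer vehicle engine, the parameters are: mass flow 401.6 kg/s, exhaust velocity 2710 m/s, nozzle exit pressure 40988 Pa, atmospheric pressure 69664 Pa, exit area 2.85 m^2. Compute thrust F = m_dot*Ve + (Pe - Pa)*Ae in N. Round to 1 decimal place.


Step 1: Momentum thrust = m_dot * Ve = 401.6 * 2710 = 1088336.0 N
Step 2: Pressure thrust = (Pe - Pa) * Ae = (40988 - 69664) * 2.85 = -81726.60 N
Step 3: Total thrust F = 1088336.0 + -81726.60 = 1006609.4 N

1006609.4


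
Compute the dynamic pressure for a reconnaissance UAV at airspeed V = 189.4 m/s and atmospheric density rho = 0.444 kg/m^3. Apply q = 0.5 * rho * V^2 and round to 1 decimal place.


Step 1: V^2 = 189.4^2 = 35872.36
Step 2: q = 0.5 * 0.444 * 35872.36
Step 3: q = 7963.7 Pa

7963.7


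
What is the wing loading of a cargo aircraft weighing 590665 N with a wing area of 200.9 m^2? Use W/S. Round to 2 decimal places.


Step 1: Wing loading = W / S = 590665 / 200.9
Step 2: Wing loading = 2940.09 N/m^2

2940.09


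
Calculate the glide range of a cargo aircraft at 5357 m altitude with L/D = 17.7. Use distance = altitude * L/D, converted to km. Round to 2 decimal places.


Step 1: Glide distance = altitude * L/D = 5357 * 17.7 = 94818.9 m
Step 2: Convert to km: 94818.9 / 1000 = 94.82 km

94.82


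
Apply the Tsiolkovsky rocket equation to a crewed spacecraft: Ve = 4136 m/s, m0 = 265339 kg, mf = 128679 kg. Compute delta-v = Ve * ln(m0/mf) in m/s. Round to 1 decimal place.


Step 1: Mass ratio m0/mf = 265339 / 128679 = 2.062023
Step 2: ln(2.062023) = 0.723687
Step 3: delta-v = 4136 * 0.723687 = 2993.2 m/s

2993.2


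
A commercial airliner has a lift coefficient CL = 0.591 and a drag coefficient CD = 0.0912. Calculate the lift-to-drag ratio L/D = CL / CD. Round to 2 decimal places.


Step 1: L/D = CL / CD = 0.591 / 0.0912
Step 2: L/D = 6.48

6.48


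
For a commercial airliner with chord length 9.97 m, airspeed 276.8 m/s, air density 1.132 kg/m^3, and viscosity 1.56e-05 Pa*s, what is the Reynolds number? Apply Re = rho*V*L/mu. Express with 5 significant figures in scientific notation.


Step 1: Numerator = rho * V * L = 1.132 * 276.8 * 9.97 = 3123.975872
Step 2: Re = 3123.975872 / 1.56e-05
Step 3: Re = 2.0025e+08

2.0025e+08


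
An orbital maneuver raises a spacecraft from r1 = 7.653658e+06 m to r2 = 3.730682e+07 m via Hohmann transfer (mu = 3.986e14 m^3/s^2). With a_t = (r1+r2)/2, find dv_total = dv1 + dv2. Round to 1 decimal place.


Step 1: Transfer semi-major axis a_t = (7.653658e+06 + 3.730682e+07) / 2 = 2.248024e+07 m
Step 2: v1 (circular at r1) = sqrt(mu/r1) = 7216.62 m/s
Step 3: v_t1 = sqrt(mu*(2/r1 - 1/a_t)) = 9296.68 m/s
Step 4: dv1 = |9296.68 - 7216.62| = 2080.05 m/s
Step 5: v2 (circular at r2) = 3268.7 m/s, v_t2 = 1907.25 m/s
Step 6: dv2 = |3268.7 - 1907.25| = 1361.44 m/s
Step 7: Total delta-v = 2080.05 + 1361.44 = 3441.5 m/s

3441.5


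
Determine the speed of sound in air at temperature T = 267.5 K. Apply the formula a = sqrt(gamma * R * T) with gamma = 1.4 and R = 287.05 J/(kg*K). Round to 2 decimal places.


Step 1: gamma * R * T = 1.4 * 287.05 * 267.5 = 107500.225
Step 2: a = sqrt(107500.225) = 327.87 m/s

327.87


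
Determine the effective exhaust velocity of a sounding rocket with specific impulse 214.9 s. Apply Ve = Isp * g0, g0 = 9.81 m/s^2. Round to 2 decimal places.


Step 1: Ve = Isp * g0 = 214.9 * 9.81
Step 2: Ve = 2108.17 m/s

2108.17


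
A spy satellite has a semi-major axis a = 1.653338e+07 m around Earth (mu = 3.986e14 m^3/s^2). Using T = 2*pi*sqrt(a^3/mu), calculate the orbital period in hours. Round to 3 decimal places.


Step 1: a^3 / mu = 4.519443e+21 / 3.986e14 = 1.133829e+07
Step 2: sqrt(1.133829e+07) = 3367.2381 s
Step 3: T = 2*pi * 3367.2381 = 21156.98 s
Step 4: T in hours = 21156.98 / 3600 = 5.877 hours

5.877


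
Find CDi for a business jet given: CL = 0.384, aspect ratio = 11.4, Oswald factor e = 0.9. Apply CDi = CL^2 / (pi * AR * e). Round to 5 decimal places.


Step 1: CL^2 = 0.384^2 = 0.147456
Step 2: pi * AR * e = 3.14159 * 11.4 * 0.9 = 32.232741
Step 3: CDi = 0.147456 / 32.232741 = 0.00457

0.00457


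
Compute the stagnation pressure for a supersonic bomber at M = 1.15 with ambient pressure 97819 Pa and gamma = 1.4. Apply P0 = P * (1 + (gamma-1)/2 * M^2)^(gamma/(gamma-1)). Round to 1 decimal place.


Step 1: (gamma-1)/2 * M^2 = 0.2 * 1.3225 = 0.2645
Step 2: 1 + 0.2645 = 1.2645
Step 3: Exponent gamma/(gamma-1) = 3.5
Step 4: P0 = 97819 * 1.2645^3.5 = 222402.2 Pa

222402.2


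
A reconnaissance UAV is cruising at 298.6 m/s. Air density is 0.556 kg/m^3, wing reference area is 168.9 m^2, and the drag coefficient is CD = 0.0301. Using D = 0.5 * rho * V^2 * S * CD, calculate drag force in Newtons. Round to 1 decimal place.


Step 1: Dynamic pressure q = 0.5 * 0.556 * 298.6^2 = 24787.0249 Pa
Step 2: Drag D = q * S * CD = 24787.0249 * 168.9 * 0.0301
Step 3: D = 126014.5 N

126014.5


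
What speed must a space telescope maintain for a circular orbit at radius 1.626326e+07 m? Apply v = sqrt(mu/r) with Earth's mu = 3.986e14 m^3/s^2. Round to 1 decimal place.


Step 1: mu / r = 3.986e14 / 1.626326e+07 = 24509231.2365
Step 2: v = sqrt(24509231.2365) = 4950.7 m/s

4950.7


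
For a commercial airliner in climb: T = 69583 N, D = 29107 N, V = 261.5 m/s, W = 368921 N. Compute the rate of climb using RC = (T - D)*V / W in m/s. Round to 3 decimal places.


Step 1: Excess thrust = T - D = 69583 - 29107 = 40476 N
Step 2: Excess power = 40476 * 261.5 = 10584474.0 W
Step 3: RC = 10584474.0 / 368921 = 28.690 m/s

28.690


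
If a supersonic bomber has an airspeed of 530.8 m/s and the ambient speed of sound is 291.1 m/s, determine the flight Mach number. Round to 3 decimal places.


Step 1: M = V / a = 530.8 / 291.1
Step 2: M = 1.823

1.823


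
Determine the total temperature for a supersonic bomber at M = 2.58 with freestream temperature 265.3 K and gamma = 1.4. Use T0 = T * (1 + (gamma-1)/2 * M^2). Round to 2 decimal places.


Step 1: (gamma-1)/2 = 0.2
Step 2: M^2 = 6.6564
Step 3: 1 + 0.2 * 6.6564 = 2.33128
Step 4: T0 = 265.3 * 2.33128 = 618.49 K

618.49


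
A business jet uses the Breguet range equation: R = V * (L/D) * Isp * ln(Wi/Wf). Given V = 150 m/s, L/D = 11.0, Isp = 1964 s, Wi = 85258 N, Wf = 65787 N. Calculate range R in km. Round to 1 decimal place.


Step 1: Coefficient = V * (L/D) * Isp = 150 * 11.0 * 1964 = 3240600.0 m
Step 2: Wi/Wf = 85258 / 65787 = 1.29597
Step 3: ln(1.29597) = 0.25926
Step 4: R = 3240600.0 * 0.25926 = 840157.0 m = 840.2 km

840.2


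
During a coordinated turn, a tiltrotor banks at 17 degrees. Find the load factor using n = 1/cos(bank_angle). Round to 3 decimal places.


Step 1: Convert 17 degrees to radians = 0.296706
Step 2: cos(17 deg) = 0.956305
Step 3: n = 1 / 0.956305 = 1.046

1.046


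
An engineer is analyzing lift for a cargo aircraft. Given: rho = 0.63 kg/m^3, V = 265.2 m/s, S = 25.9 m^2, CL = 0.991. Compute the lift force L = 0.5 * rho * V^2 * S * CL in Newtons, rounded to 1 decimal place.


Step 1: Calculate dynamic pressure q = 0.5 * 0.63 * 265.2^2 = 0.5 * 0.63 * 70331.04 = 22154.2776 Pa
Step 2: Multiply by wing area and lift coefficient: L = 22154.2776 * 25.9 * 0.991
Step 3: L = 573795.7898 * 0.991 = 568631.6 N

568631.6


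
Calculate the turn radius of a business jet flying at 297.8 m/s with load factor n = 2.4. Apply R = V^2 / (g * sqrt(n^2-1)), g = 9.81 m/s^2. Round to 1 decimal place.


Step 1: V^2 = 297.8^2 = 88684.84
Step 2: n^2 - 1 = 2.4^2 - 1 = 4.76
Step 3: sqrt(4.76) = 2.181742
Step 4: R = 88684.84 / (9.81 * 2.181742) = 4143.6 m

4143.6


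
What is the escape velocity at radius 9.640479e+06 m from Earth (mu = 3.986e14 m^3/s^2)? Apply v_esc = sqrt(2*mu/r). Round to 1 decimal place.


Step 1: 2*mu/r = 2 * 3.986e14 / 9.640479e+06 = 82692986.5207
Step 2: v_esc = sqrt(82692986.5207) = 9093.6 m/s

9093.6


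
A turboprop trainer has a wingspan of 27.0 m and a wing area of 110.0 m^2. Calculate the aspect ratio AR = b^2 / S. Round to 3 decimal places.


Step 1: b^2 = 27.0^2 = 729.0
Step 2: AR = 729.0 / 110.0 = 6.627

6.627


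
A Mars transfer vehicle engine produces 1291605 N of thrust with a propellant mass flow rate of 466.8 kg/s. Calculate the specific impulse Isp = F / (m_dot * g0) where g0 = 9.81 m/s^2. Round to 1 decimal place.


Step 1: m_dot * g0 = 466.8 * 9.81 = 4579.31
Step 2: Isp = 1291605 / 4579.31 = 282.1 s

282.1


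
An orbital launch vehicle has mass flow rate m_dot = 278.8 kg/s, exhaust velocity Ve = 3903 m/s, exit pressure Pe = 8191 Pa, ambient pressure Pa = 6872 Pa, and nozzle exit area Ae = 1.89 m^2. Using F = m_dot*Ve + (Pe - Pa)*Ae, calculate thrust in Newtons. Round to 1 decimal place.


Step 1: Momentum thrust = m_dot * Ve = 278.8 * 3903 = 1088156.4 N
Step 2: Pressure thrust = (Pe - Pa) * Ae = (8191 - 6872) * 1.89 = 2492.91 N
Step 3: Total thrust F = 1088156.4 + 2492.91 = 1090649.3 N

1090649.3


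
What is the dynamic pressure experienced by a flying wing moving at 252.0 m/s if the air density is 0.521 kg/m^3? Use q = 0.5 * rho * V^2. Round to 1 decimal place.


Step 1: V^2 = 252.0^2 = 63504.0
Step 2: q = 0.5 * 0.521 * 63504.0
Step 3: q = 16542.8 Pa

16542.8


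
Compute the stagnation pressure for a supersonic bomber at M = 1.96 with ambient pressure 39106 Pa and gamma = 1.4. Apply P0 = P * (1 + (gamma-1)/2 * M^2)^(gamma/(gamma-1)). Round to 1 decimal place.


Step 1: (gamma-1)/2 * M^2 = 0.2 * 3.8416 = 0.76832
Step 2: 1 + 0.76832 = 1.76832
Step 3: Exponent gamma/(gamma-1) = 3.5
Step 4: P0 = 39106 * 1.76832^3.5 = 287545.4 Pa

287545.4


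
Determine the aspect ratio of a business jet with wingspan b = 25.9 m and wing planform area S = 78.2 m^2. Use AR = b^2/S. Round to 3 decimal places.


Step 1: b^2 = 25.9^2 = 670.81
Step 2: AR = 670.81 / 78.2 = 8.578

8.578


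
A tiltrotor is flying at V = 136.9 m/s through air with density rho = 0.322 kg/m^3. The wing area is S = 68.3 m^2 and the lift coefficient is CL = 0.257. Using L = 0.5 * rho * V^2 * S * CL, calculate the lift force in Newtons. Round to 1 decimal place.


Step 1: Calculate dynamic pressure q = 0.5 * 0.322 * 136.9^2 = 0.5 * 0.322 * 18741.61 = 3017.3992 Pa
Step 2: Multiply by wing area and lift coefficient: L = 3017.3992 * 68.3 * 0.257
Step 3: L = 206088.366 * 0.257 = 52964.7 N

52964.7


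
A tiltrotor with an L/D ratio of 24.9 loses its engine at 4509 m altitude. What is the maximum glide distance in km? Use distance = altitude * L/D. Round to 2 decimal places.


Step 1: Glide distance = altitude * L/D = 4509 * 24.9 = 112274.1 m
Step 2: Convert to km: 112274.1 / 1000 = 112.27 km

112.27


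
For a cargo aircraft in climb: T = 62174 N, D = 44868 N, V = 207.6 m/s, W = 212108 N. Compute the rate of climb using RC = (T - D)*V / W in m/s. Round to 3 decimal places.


Step 1: Excess thrust = T - D = 62174 - 44868 = 17306 N
Step 2: Excess power = 17306 * 207.6 = 3592725.6 W
Step 3: RC = 3592725.6 / 212108 = 16.938 m/s

16.938


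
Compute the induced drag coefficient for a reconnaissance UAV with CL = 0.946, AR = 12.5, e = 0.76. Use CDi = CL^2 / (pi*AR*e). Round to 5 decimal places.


Step 1: CL^2 = 0.946^2 = 0.894916
Step 2: pi * AR * e = 3.14159 * 12.5 * 0.76 = 29.84513
Step 3: CDi = 0.894916 / 29.84513 = 0.02999

0.02999


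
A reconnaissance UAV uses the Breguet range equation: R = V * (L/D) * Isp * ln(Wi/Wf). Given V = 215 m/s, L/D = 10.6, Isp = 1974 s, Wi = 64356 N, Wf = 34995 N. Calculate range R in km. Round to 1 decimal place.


Step 1: Coefficient = V * (L/D) * Isp = 215 * 10.6 * 1974 = 4498746.0 m
Step 2: Wi/Wf = 64356 / 34995 = 1.839006
Step 3: ln(1.839006) = 0.609225
Step 4: R = 4498746.0 * 0.609225 = 2740748.4 m = 2740.7 km

2740.7


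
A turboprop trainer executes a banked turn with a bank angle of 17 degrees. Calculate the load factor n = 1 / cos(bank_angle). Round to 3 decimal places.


Step 1: Convert 17 degrees to radians = 0.296706
Step 2: cos(17 deg) = 0.956305
Step 3: n = 1 / 0.956305 = 1.046

1.046


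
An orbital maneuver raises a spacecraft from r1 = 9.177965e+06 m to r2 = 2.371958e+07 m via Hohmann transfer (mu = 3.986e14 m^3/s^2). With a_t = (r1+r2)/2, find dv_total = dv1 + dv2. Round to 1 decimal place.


Step 1: Transfer semi-major axis a_t = (9.177965e+06 + 2.371958e+07) / 2 = 1.644877e+07 m
Step 2: v1 (circular at r1) = sqrt(mu/r1) = 6590.15 m/s
Step 3: v_t1 = sqrt(mu*(2/r1 - 1/a_t)) = 7913.75 m/s
Step 4: dv1 = |7913.75 - 6590.15| = 1323.6 m/s
Step 5: v2 (circular at r2) = 4099.35 m/s, v_t2 = 3062.12 m/s
Step 6: dv2 = |4099.35 - 3062.12| = 1037.24 m/s
Step 7: Total delta-v = 1323.6 + 1037.24 = 2360.8 m/s

2360.8


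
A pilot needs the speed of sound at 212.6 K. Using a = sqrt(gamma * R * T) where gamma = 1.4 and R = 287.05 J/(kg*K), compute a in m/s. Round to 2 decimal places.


Step 1: gamma * R * T = 1.4 * 287.05 * 212.6 = 85437.562
Step 2: a = sqrt(85437.562) = 292.30 m/s

292.30


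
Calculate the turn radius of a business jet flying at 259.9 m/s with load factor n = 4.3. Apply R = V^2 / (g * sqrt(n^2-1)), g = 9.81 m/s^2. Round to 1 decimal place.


Step 1: V^2 = 259.9^2 = 67548.01
Step 2: n^2 - 1 = 4.3^2 - 1 = 17.49
Step 3: sqrt(17.49) = 4.182105
Step 4: R = 67548.01 / (9.81 * 4.182105) = 1646.5 m

1646.5


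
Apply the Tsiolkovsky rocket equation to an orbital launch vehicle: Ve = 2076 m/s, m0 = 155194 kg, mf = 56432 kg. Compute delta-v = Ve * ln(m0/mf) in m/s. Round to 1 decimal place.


Step 1: Mass ratio m0/mf = 155194 / 56432 = 2.750106
Step 2: ln(2.750106) = 1.01164
Step 3: delta-v = 2076 * 1.01164 = 2100.2 m/s

2100.2


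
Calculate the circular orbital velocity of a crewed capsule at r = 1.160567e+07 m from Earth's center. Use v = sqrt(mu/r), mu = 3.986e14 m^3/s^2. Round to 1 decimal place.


Step 1: mu / r = 3.986e14 / 1.160567e+07 = 34345281.2289
Step 2: v = sqrt(34345281.2289) = 5860.5 m/s

5860.5


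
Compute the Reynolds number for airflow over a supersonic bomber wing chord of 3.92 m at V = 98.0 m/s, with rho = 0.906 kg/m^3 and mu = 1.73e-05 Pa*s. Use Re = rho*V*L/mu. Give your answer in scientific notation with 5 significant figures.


Step 1: Numerator = rho * V * L = 0.906 * 98.0 * 3.92 = 348.04896
Step 2: Re = 348.04896 / 1.73e-05
Step 3: Re = 2.0118e+07

2.0118e+07


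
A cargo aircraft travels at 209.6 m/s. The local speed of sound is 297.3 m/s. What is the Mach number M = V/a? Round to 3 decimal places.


Step 1: M = V / a = 209.6 / 297.3
Step 2: M = 0.705

0.705


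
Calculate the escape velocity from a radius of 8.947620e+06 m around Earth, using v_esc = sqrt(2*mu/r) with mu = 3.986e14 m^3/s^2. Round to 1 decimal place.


Step 1: 2*mu/r = 2 * 3.986e14 / 8.947620e+06 = 89096318.3506
Step 2: v_esc = sqrt(89096318.3506) = 9439.1 m/s

9439.1


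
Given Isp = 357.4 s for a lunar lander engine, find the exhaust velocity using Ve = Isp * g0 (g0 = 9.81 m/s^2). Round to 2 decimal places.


Step 1: Ve = Isp * g0 = 357.4 * 9.81
Step 2: Ve = 3506.09 m/s

3506.09


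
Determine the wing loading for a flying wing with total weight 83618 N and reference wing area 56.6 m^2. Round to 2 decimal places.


Step 1: Wing loading = W / S = 83618 / 56.6
Step 2: Wing loading = 1477.35 N/m^2

1477.35


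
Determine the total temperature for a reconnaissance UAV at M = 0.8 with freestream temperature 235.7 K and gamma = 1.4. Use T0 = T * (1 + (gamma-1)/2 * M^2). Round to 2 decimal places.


Step 1: (gamma-1)/2 = 0.2
Step 2: M^2 = 0.64
Step 3: 1 + 0.2 * 0.64 = 1.128
Step 4: T0 = 235.7 * 1.128 = 265.87 K

265.87


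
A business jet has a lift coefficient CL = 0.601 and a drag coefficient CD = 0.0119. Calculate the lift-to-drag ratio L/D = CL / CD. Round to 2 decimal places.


Step 1: L/D = CL / CD = 0.601 / 0.0119
Step 2: L/D = 50.50

50.50


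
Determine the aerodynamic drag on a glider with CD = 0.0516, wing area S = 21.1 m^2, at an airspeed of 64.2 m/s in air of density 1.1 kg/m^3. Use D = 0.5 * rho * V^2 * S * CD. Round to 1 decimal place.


Step 1: Dynamic pressure q = 0.5 * 1.1 * 64.2^2 = 2266.902 Pa
Step 2: Drag D = q * S * CD = 2266.902 * 21.1 * 0.0516
Step 3: D = 2468.1 N

2468.1


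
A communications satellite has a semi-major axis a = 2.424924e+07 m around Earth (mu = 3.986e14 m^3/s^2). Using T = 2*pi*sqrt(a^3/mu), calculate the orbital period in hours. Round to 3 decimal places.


Step 1: a^3 / mu = 1.425917e+22 / 3.986e14 = 3.577314e+07
Step 2: sqrt(3.577314e+07) = 5981.0654 s
Step 3: T = 2*pi * 5981.0654 = 37580.14 s
Step 4: T in hours = 37580.14 / 3600 = 10.439 hours

10.439


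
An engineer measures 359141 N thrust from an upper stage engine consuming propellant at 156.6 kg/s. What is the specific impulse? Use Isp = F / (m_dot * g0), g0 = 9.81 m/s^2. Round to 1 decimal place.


Step 1: m_dot * g0 = 156.6 * 9.81 = 1536.25
Step 2: Isp = 359141 / 1536.25 = 233.8 s

233.8


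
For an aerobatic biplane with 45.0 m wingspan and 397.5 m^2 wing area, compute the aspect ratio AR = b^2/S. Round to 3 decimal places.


Step 1: b^2 = 45.0^2 = 2025.0
Step 2: AR = 2025.0 / 397.5 = 5.094

5.094


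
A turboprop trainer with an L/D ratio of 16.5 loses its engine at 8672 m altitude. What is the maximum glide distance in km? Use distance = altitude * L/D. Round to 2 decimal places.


Step 1: Glide distance = altitude * L/D = 8672 * 16.5 = 143088.0 m
Step 2: Convert to km: 143088.0 / 1000 = 143.09 km

143.09


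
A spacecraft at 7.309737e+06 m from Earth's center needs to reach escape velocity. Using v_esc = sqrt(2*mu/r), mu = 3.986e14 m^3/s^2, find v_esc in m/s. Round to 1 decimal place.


Step 1: 2*mu/r = 2 * 3.986e14 / 7.309737e+06 = 109060011.3246
Step 2: v_esc = sqrt(109060011.3246) = 10443.2 m/s

10443.2


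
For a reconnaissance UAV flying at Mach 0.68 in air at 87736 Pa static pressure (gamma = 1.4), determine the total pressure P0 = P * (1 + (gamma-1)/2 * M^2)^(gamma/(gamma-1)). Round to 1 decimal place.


Step 1: (gamma-1)/2 * M^2 = 0.2 * 0.4624 = 0.09248
Step 2: 1 + 0.09248 = 1.09248
Step 3: Exponent gamma/(gamma-1) = 3.5
Step 4: P0 = 87736 * 1.09248^3.5 = 119570.8 Pa

119570.8


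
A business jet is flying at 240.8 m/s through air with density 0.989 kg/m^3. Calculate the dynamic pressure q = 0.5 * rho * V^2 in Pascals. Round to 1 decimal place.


Step 1: V^2 = 240.8^2 = 57984.64
Step 2: q = 0.5 * 0.989 * 57984.64
Step 3: q = 28673.4 Pa

28673.4


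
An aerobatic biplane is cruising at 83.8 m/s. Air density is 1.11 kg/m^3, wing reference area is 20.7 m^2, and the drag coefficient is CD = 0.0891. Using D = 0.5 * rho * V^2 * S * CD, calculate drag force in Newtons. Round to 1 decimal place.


Step 1: Dynamic pressure q = 0.5 * 1.11 * 83.8^2 = 3897.4542 Pa
Step 2: Drag D = q * S * CD = 3897.4542 * 20.7 * 0.0891
Step 3: D = 7188.3 N

7188.3


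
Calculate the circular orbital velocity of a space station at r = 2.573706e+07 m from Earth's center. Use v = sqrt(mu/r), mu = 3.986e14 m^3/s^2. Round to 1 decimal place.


Step 1: mu / r = 3.986e14 / 2.573706e+07 = 15487394.4421
Step 2: v = sqrt(15487394.4421) = 3935.4 m/s

3935.4


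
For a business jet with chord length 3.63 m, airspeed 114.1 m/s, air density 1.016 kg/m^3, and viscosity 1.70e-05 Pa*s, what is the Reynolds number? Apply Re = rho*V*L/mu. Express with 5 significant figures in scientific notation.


Step 1: Numerator = rho * V * L = 1.016 * 114.1 * 3.63 = 420.809928
Step 2: Re = 420.809928 / 1.70e-05
Step 3: Re = 2.4754e+07

2.4754e+07


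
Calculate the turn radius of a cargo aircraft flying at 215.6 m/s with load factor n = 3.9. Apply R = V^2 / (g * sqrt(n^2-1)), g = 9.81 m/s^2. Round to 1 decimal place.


Step 1: V^2 = 215.6^2 = 46483.36
Step 2: n^2 - 1 = 3.9^2 - 1 = 14.21
Step 3: sqrt(14.21) = 3.769615
Step 4: R = 46483.36 / (9.81 * 3.769615) = 1257.0 m

1257.0


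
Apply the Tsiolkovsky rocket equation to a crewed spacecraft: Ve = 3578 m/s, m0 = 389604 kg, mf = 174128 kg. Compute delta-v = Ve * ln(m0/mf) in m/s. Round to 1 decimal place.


Step 1: Mass ratio m0/mf = 389604 / 174128 = 2.237458
Step 2: ln(2.237458) = 0.80534
Step 3: delta-v = 3578 * 0.80534 = 2881.5 m/s

2881.5


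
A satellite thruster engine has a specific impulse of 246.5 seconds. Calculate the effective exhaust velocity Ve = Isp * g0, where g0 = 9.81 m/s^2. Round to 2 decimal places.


Step 1: Ve = Isp * g0 = 246.5 * 9.81
Step 2: Ve = 2418.17 m/s

2418.17


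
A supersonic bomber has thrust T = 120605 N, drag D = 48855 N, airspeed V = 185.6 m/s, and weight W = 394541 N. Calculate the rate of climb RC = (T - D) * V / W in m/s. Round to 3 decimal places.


Step 1: Excess thrust = T - D = 120605 - 48855 = 71750 N
Step 2: Excess power = 71750 * 185.6 = 13316800.0 W
Step 3: RC = 13316800.0 / 394541 = 33.753 m/s

33.753


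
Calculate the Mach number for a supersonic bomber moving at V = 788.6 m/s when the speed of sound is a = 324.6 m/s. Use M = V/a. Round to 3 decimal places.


Step 1: M = V / a = 788.6 / 324.6
Step 2: M = 2.429

2.429


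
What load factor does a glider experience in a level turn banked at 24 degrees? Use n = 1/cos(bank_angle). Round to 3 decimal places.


Step 1: Convert 24 degrees to radians = 0.418879
Step 2: cos(24 deg) = 0.913545
Step 3: n = 1 / 0.913545 = 1.095

1.095


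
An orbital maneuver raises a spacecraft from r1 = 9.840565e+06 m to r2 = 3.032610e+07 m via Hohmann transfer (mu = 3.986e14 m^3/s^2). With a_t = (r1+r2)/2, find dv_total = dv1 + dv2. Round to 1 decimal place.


Step 1: Transfer semi-major axis a_t = (9.840565e+06 + 3.032610e+07) / 2 = 2.008333e+07 m
Step 2: v1 (circular at r1) = sqrt(mu/r1) = 6364.42 m/s
Step 3: v_t1 = sqrt(mu*(2/r1 - 1/a_t)) = 7820.76 m/s
Step 4: dv1 = |7820.76 - 6364.42| = 1456.34 m/s
Step 5: v2 (circular at r2) = 3625.44 m/s, v_t2 = 2537.77 m/s
Step 6: dv2 = |3625.44 - 2537.77| = 1087.67 m/s
Step 7: Total delta-v = 1456.34 + 1087.67 = 2544.0 m/s

2544.0


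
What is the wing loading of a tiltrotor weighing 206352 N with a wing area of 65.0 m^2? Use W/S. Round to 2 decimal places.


Step 1: Wing loading = W / S = 206352 / 65.0
Step 2: Wing loading = 3174.65 N/m^2

3174.65


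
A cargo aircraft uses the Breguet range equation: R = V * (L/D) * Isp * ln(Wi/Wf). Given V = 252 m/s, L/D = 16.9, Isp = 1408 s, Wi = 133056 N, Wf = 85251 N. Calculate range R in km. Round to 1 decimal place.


Step 1: Coefficient = V * (L/D) * Isp = 252 * 16.9 * 1408 = 5996390.4 m
Step 2: Wi/Wf = 133056 / 85251 = 1.560756
Step 3: ln(1.560756) = 0.44517
Step 4: R = 5996390.4 * 0.44517 = 2669414.6 m = 2669.4 km

2669.4


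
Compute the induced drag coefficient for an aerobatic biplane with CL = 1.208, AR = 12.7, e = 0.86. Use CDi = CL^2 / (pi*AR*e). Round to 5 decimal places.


Step 1: CL^2 = 1.208^2 = 1.459264
Step 2: pi * AR * e = 3.14159 * 12.7 * 0.86 = 34.312475
Step 3: CDi = 1.459264 / 34.312475 = 0.04253

0.04253


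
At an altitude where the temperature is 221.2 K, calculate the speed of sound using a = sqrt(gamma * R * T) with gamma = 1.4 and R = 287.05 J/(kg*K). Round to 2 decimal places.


Step 1: gamma * R * T = 1.4 * 287.05 * 221.2 = 88893.644
Step 2: a = sqrt(88893.644) = 298.15 m/s

298.15


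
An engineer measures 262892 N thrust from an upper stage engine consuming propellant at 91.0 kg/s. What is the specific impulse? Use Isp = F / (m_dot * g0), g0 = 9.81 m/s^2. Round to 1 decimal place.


Step 1: m_dot * g0 = 91.0 * 9.81 = 892.71
Step 2: Isp = 262892 / 892.71 = 294.5 s

294.5


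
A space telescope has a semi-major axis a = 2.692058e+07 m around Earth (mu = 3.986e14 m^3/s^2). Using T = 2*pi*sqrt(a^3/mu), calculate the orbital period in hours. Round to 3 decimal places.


Step 1: a^3 / mu = 1.950982e+22 / 3.986e14 = 4.894586e+07
Step 2: sqrt(4.894586e+07) = 6996.1316 s
Step 3: T = 2*pi * 6996.1316 = 43957.99 s
Step 4: T in hours = 43957.99 / 3600 = 12.211 hours

12.211


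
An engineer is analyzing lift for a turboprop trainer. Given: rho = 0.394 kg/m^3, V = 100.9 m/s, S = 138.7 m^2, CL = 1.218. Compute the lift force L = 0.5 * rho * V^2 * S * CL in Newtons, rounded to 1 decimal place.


Step 1: Calculate dynamic pressure q = 0.5 * 0.394 * 100.9^2 = 0.5 * 0.394 * 10180.81 = 2005.6196 Pa
Step 2: Multiply by wing area and lift coefficient: L = 2005.6196 * 138.7 * 1.218
Step 3: L = 278179.4344 * 1.218 = 338822.6 N

338822.6


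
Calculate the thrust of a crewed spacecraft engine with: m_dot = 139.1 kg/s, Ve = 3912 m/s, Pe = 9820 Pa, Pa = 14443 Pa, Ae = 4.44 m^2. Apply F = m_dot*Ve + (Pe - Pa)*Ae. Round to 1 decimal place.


Step 1: Momentum thrust = m_dot * Ve = 139.1 * 3912 = 544159.2 N
Step 2: Pressure thrust = (Pe - Pa) * Ae = (9820 - 14443) * 4.44 = -20526.12 N
Step 3: Total thrust F = 544159.2 + -20526.12 = 523633.1 N

523633.1


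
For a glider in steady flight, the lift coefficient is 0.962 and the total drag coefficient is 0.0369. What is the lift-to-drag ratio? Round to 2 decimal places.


Step 1: L/D = CL / CD = 0.962 / 0.0369
Step 2: L/D = 26.07

26.07


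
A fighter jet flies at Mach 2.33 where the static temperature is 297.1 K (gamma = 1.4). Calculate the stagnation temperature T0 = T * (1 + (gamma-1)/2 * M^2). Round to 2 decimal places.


Step 1: (gamma-1)/2 = 0.2
Step 2: M^2 = 5.4289
Step 3: 1 + 0.2 * 5.4289 = 2.08578
Step 4: T0 = 297.1 * 2.08578 = 619.69 K

619.69


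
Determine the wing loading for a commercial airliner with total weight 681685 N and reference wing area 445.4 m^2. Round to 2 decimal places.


Step 1: Wing loading = W / S = 681685 / 445.4
Step 2: Wing loading = 1530.50 N/m^2

1530.50


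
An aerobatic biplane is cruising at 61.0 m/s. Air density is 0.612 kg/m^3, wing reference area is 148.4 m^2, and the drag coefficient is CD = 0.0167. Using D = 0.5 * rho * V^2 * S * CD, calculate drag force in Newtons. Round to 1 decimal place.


Step 1: Dynamic pressure q = 0.5 * 0.612 * 61.0^2 = 1138.626 Pa
Step 2: Drag D = q * S * CD = 1138.626 * 148.4 * 0.0167
Step 3: D = 2821.8 N

2821.8


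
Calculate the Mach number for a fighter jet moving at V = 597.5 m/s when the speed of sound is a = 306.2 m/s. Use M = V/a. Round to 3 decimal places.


Step 1: M = V / a = 597.5 / 306.2
Step 2: M = 1.951

1.951


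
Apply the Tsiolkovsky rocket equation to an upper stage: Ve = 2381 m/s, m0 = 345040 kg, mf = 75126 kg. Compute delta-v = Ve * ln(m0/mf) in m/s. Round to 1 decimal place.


Step 1: Mass ratio m0/mf = 345040 / 75126 = 4.592817
Step 2: ln(4.592817) = 1.524494
Step 3: delta-v = 2381 * 1.524494 = 3629.8 m/s

3629.8


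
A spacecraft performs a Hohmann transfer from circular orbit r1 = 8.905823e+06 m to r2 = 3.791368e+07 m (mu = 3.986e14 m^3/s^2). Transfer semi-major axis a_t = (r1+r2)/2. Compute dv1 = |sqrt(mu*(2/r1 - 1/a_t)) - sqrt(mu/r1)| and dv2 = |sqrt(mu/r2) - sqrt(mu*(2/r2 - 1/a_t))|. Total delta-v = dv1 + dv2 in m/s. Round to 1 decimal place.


Step 1: Transfer semi-major axis a_t = (8.905823e+06 + 3.791368e+07) / 2 = 2.340975e+07 m
Step 2: v1 (circular at r1) = sqrt(mu/r1) = 6690.08 m/s
Step 3: v_t1 = sqrt(mu*(2/r1 - 1/a_t)) = 8513.95 m/s
Step 4: dv1 = |8513.95 - 6690.08| = 1823.87 m/s
Step 5: v2 (circular at r2) = 3242.43 m/s, v_t2 = 1999.9 m/s
Step 6: dv2 = |3242.43 - 1999.9| = 1242.53 m/s
Step 7: Total delta-v = 1823.87 + 1242.53 = 3066.4 m/s

3066.4


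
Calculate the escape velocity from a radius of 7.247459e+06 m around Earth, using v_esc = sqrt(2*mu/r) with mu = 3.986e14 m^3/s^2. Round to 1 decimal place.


Step 1: 2*mu/r = 2 * 3.986e14 / 7.247459e+06 = 109997172.8022
Step 2: v_esc = sqrt(109997172.8022) = 10488.0 m/s

10488.0


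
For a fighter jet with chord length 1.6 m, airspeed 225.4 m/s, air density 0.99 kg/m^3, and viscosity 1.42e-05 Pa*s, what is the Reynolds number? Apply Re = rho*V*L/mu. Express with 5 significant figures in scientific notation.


Step 1: Numerator = rho * V * L = 0.99 * 225.4 * 1.6 = 357.0336
Step 2: Re = 357.0336 / 1.42e-05
Step 3: Re = 2.5143e+07

2.5143e+07


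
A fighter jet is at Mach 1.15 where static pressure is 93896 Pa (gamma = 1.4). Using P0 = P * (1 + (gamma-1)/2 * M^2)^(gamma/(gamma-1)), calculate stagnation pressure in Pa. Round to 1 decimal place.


Step 1: (gamma-1)/2 * M^2 = 0.2 * 1.3225 = 0.2645
Step 2: 1 + 0.2645 = 1.2645
Step 3: Exponent gamma/(gamma-1) = 3.5
Step 4: P0 = 93896 * 1.2645^3.5 = 213482.9 Pa

213482.9


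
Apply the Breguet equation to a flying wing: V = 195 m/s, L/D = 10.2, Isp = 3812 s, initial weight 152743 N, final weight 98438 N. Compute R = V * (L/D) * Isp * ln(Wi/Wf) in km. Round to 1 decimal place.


Step 1: Coefficient = V * (L/D) * Isp = 195 * 10.2 * 3812 = 7582068.0 m
Step 2: Wi/Wf = 152743 / 98438 = 1.551667
Step 3: ln(1.551667) = 0.43933
Step 4: R = 7582068.0 * 0.43933 = 3331028.9 m = 3331.0 km

3331.0


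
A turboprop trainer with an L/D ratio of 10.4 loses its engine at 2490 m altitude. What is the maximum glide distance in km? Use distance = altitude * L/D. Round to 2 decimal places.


Step 1: Glide distance = altitude * L/D = 2490 * 10.4 = 25896.0 m
Step 2: Convert to km: 25896.0 / 1000 = 25.90 km

25.90


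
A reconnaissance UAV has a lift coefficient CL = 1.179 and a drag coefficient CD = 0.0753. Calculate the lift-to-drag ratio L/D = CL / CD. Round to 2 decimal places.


Step 1: L/D = CL / CD = 1.179 / 0.0753
Step 2: L/D = 15.66

15.66


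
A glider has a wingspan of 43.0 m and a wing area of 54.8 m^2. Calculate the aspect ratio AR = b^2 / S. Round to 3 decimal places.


Step 1: b^2 = 43.0^2 = 1849.0
Step 2: AR = 1849.0 / 54.8 = 33.741

33.741


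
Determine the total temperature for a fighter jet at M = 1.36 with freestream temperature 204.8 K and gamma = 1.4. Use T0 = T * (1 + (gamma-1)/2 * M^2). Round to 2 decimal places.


Step 1: (gamma-1)/2 = 0.2
Step 2: M^2 = 1.8496
Step 3: 1 + 0.2 * 1.8496 = 1.36992
Step 4: T0 = 204.8 * 1.36992 = 280.56 K

280.56


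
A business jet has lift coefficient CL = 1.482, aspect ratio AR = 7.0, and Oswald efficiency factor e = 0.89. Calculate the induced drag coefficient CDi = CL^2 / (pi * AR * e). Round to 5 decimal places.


Step 1: CL^2 = 1.482^2 = 2.196324
Step 2: pi * AR * e = 3.14159 * 7.0 * 0.89 = 19.572122
Step 3: CDi = 2.196324 / 19.572122 = 0.11222

0.11222


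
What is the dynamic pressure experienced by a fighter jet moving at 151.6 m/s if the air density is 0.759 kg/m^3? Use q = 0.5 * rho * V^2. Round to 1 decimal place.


Step 1: V^2 = 151.6^2 = 22982.56
Step 2: q = 0.5 * 0.759 * 22982.56
Step 3: q = 8721.9 Pa

8721.9


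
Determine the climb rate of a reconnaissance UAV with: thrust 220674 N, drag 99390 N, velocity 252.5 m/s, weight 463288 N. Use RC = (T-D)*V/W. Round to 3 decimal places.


Step 1: Excess thrust = T - D = 220674 - 99390 = 121284 N
Step 2: Excess power = 121284 * 252.5 = 30624210.0 W
Step 3: RC = 30624210.0 / 463288 = 66.102 m/s

66.102


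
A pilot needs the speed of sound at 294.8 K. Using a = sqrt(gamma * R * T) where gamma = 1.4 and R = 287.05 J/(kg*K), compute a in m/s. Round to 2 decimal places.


Step 1: gamma * R * T = 1.4 * 287.05 * 294.8 = 118471.276
Step 2: a = sqrt(118471.276) = 344.20 m/s

344.20
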